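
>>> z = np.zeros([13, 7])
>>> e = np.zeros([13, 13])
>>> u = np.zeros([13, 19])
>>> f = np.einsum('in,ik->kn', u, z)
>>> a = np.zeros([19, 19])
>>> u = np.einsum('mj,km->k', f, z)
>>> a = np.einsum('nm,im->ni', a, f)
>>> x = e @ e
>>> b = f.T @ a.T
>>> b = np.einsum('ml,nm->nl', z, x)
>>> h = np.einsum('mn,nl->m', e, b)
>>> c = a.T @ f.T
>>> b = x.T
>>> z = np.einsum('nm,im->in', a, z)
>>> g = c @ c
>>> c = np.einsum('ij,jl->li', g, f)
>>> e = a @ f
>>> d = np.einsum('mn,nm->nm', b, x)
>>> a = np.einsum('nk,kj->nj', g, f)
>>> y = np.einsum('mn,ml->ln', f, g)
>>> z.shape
(13, 19)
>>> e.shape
(19, 19)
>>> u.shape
(13,)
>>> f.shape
(7, 19)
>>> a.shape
(7, 19)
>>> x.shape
(13, 13)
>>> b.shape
(13, 13)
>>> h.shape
(13,)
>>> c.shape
(19, 7)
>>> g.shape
(7, 7)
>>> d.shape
(13, 13)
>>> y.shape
(7, 19)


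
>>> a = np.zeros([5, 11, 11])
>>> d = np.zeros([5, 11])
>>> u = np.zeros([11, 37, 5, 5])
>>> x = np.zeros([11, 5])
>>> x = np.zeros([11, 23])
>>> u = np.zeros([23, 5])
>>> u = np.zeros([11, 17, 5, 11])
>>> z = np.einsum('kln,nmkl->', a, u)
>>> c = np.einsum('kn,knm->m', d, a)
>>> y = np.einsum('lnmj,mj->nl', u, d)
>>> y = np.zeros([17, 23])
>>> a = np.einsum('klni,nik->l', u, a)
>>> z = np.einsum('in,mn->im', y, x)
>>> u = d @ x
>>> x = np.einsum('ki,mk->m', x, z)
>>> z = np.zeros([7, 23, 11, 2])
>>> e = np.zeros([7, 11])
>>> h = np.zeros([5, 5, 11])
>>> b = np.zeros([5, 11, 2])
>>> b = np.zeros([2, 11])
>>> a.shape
(17,)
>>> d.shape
(5, 11)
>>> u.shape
(5, 23)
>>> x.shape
(17,)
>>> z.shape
(7, 23, 11, 2)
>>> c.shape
(11,)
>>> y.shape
(17, 23)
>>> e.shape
(7, 11)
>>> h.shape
(5, 5, 11)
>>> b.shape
(2, 11)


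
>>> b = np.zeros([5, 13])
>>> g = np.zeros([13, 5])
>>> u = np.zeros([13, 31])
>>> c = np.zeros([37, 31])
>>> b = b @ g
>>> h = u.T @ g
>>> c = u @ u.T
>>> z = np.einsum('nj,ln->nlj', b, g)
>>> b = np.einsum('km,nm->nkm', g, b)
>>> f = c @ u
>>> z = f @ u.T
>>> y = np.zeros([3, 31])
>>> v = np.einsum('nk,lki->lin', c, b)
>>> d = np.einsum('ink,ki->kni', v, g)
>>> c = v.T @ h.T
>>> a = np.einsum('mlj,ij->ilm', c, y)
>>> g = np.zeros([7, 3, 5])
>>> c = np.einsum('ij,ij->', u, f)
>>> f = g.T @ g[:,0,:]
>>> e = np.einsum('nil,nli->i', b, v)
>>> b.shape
(5, 13, 5)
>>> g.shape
(7, 3, 5)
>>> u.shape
(13, 31)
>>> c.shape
()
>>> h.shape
(31, 5)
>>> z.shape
(13, 13)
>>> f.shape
(5, 3, 5)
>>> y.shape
(3, 31)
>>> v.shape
(5, 5, 13)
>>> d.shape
(13, 5, 5)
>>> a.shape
(3, 5, 13)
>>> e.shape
(13,)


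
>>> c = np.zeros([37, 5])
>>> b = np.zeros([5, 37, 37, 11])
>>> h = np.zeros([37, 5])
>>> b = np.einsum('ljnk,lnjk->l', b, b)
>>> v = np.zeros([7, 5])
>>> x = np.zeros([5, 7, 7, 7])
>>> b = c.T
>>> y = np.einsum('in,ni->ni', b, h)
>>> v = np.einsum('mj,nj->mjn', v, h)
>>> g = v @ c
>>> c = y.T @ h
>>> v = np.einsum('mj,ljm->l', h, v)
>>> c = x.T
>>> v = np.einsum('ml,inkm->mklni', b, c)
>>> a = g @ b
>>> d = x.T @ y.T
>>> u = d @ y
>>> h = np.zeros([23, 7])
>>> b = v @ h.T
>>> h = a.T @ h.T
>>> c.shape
(7, 7, 7, 5)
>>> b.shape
(5, 7, 37, 7, 23)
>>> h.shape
(37, 5, 23)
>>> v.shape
(5, 7, 37, 7, 7)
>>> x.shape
(5, 7, 7, 7)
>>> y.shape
(37, 5)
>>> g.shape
(7, 5, 5)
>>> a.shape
(7, 5, 37)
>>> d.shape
(7, 7, 7, 37)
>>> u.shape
(7, 7, 7, 5)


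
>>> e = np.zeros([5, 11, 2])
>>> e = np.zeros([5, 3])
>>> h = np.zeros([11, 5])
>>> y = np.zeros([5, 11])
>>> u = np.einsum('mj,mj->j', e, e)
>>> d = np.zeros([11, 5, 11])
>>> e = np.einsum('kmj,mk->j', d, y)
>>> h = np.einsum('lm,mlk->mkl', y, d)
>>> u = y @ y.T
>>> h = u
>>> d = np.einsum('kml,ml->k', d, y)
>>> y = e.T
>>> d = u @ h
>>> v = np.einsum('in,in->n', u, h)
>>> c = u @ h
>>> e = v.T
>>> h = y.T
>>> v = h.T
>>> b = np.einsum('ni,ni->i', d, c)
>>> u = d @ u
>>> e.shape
(5,)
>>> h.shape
(11,)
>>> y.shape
(11,)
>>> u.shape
(5, 5)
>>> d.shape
(5, 5)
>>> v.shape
(11,)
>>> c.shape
(5, 5)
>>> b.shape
(5,)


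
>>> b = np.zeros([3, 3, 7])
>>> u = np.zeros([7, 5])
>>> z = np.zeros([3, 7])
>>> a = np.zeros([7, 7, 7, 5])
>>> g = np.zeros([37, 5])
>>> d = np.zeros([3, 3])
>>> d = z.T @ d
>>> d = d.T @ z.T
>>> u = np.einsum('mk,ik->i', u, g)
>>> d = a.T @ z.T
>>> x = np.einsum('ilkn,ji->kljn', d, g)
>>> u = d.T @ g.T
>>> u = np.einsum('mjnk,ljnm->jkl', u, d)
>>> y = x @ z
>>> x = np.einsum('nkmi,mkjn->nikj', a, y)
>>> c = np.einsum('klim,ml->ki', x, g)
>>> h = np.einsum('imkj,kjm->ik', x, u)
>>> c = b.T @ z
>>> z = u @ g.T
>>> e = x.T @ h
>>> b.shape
(3, 3, 7)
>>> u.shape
(7, 37, 5)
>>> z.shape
(7, 37, 37)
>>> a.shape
(7, 7, 7, 5)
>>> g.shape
(37, 5)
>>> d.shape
(5, 7, 7, 3)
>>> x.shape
(7, 5, 7, 37)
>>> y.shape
(7, 7, 37, 7)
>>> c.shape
(7, 3, 7)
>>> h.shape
(7, 7)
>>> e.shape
(37, 7, 5, 7)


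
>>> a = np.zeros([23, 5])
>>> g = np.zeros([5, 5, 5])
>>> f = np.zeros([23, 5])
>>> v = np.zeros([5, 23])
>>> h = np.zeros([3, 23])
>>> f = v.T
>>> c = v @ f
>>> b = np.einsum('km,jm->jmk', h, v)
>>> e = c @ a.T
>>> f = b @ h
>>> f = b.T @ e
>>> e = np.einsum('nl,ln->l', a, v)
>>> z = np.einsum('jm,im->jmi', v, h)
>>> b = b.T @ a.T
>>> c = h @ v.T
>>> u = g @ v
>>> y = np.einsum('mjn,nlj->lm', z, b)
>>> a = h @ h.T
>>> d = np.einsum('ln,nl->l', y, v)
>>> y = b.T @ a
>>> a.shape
(3, 3)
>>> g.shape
(5, 5, 5)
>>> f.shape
(3, 23, 23)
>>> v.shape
(5, 23)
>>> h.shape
(3, 23)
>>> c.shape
(3, 5)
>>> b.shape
(3, 23, 23)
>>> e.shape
(5,)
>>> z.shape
(5, 23, 3)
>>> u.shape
(5, 5, 23)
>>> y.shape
(23, 23, 3)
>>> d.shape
(23,)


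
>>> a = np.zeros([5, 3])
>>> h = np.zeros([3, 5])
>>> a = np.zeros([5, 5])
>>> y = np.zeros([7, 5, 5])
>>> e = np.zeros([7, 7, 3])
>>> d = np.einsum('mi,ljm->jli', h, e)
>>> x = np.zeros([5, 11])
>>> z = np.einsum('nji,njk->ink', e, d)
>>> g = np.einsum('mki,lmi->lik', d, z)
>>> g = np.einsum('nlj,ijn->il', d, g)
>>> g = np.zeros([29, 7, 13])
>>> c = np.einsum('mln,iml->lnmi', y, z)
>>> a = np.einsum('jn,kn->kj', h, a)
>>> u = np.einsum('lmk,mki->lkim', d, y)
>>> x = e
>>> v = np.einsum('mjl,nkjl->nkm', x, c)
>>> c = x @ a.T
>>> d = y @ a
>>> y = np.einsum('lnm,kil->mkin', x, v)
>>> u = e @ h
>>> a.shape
(5, 3)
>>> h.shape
(3, 5)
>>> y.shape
(3, 5, 5, 7)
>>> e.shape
(7, 7, 3)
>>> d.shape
(7, 5, 3)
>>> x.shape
(7, 7, 3)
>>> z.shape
(3, 7, 5)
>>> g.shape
(29, 7, 13)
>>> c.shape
(7, 7, 5)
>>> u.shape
(7, 7, 5)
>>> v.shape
(5, 5, 7)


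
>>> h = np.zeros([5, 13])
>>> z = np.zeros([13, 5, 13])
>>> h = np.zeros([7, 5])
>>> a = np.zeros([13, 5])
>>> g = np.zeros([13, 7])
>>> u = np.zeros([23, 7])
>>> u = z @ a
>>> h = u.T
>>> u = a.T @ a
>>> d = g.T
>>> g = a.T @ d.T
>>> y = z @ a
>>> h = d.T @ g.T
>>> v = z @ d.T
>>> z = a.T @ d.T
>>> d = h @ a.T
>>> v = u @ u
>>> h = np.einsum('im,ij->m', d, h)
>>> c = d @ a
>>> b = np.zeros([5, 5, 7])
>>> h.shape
(13,)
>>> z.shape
(5, 7)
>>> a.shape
(13, 5)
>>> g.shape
(5, 7)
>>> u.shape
(5, 5)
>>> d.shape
(13, 13)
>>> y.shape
(13, 5, 5)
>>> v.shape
(5, 5)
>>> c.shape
(13, 5)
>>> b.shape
(5, 5, 7)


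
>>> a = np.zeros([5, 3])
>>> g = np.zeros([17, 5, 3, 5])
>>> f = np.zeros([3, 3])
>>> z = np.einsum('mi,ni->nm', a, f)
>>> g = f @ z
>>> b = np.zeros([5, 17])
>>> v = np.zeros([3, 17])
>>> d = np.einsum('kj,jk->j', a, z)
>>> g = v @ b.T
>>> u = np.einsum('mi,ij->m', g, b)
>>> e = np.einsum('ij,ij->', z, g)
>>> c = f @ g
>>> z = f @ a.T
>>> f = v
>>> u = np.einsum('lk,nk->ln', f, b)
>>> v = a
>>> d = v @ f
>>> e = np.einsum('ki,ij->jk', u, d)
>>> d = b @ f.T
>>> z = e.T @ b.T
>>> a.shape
(5, 3)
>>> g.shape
(3, 5)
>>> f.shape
(3, 17)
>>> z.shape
(3, 5)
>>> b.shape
(5, 17)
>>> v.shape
(5, 3)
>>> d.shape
(5, 3)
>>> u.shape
(3, 5)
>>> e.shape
(17, 3)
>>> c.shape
(3, 5)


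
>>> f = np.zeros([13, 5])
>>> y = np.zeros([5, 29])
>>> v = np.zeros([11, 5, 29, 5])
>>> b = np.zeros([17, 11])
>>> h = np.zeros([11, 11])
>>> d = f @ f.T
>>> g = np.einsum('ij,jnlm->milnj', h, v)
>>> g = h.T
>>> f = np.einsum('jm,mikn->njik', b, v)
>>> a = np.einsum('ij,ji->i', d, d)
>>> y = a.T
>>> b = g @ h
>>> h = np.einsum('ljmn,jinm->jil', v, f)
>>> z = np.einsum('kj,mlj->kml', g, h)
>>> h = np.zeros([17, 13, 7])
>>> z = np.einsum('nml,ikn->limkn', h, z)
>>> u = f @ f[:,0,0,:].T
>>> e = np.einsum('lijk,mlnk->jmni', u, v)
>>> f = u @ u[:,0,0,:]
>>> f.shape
(5, 17, 5, 5)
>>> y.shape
(13,)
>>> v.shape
(11, 5, 29, 5)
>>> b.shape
(11, 11)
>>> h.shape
(17, 13, 7)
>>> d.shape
(13, 13)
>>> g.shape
(11, 11)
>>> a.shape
(13,)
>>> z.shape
(7, 11, 13, 5, 17)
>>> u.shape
(5, 17, 5, 5)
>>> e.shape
(5, 11, 29, 17)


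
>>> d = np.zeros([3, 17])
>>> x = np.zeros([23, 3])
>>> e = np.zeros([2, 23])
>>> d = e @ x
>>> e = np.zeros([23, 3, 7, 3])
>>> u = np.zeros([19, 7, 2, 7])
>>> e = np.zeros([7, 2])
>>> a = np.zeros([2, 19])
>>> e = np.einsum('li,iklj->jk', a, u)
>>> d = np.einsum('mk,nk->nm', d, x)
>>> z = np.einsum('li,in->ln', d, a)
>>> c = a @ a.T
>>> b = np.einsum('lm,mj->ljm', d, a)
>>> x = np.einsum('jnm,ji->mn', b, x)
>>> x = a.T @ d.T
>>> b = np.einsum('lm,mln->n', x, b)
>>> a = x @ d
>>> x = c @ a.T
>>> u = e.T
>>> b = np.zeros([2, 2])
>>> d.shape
(23, 2)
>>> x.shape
(2, 19)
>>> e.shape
(7, 7)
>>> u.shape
(7, 7)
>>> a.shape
(19, 2)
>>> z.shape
(23, 19)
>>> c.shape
(2, 2)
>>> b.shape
(2, 2)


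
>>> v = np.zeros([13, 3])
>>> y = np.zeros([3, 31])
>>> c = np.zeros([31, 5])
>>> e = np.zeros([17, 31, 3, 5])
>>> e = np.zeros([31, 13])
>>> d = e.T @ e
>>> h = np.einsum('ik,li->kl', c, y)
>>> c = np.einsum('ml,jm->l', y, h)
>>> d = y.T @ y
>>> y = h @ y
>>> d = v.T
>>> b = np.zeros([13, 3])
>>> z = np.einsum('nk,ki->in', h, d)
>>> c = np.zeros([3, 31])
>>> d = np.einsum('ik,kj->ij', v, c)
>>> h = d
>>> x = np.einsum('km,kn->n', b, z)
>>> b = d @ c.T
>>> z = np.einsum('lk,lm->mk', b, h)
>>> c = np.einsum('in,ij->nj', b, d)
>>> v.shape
(13, 3)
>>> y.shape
(5, 31)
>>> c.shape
(3, 31)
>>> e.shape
(31, 13)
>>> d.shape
(13, 31)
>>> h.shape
(13, 31)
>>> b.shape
(13, 3)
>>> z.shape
(31, 3)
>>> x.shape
(5,)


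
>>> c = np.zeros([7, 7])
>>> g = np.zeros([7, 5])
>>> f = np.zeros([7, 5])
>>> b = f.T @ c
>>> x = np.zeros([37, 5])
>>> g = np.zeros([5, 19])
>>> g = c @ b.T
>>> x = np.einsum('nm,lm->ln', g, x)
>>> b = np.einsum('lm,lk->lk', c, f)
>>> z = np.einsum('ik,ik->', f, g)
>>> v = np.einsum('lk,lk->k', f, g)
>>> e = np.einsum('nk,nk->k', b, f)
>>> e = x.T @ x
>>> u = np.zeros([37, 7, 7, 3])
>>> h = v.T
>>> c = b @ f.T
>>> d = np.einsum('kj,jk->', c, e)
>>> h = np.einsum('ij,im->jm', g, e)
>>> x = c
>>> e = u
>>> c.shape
(7, 7)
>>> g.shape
(7, 5)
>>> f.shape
(7, 5)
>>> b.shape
(7, 5)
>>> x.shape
(7, 7)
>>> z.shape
()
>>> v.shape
(5,)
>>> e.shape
(37, 7, 7, 3)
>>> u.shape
(37, 7, 7, 3)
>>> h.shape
(5, 7)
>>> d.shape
()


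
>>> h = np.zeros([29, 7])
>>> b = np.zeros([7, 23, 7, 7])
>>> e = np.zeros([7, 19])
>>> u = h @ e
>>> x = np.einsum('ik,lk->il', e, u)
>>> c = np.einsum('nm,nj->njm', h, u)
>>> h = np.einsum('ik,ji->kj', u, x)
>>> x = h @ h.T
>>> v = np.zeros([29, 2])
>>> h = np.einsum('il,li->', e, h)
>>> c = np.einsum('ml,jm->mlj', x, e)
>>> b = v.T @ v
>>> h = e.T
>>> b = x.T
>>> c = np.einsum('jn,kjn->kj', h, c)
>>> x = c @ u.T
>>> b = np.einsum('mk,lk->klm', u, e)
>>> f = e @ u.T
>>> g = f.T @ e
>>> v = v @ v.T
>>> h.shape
(19, 7)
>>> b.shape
(19, 7, 29)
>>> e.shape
(7, 19)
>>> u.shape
(29, 19)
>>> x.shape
(19, 29)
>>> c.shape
(19, 19)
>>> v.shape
(29, 29)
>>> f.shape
(7, 29)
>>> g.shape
(29, 19)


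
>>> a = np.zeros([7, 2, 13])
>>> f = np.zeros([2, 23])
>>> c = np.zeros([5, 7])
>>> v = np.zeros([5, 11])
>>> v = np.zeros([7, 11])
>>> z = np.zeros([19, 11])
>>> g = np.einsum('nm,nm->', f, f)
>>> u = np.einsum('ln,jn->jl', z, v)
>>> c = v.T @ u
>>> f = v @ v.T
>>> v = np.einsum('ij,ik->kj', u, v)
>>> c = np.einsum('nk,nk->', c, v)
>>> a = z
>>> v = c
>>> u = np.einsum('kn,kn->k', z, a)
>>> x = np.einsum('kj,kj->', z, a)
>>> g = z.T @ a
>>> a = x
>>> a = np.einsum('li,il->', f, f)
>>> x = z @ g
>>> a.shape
()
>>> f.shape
(7, 7)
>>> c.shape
()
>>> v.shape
()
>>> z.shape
(19, 11)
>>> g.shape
(11, 11)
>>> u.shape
(19,)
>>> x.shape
(19, 11)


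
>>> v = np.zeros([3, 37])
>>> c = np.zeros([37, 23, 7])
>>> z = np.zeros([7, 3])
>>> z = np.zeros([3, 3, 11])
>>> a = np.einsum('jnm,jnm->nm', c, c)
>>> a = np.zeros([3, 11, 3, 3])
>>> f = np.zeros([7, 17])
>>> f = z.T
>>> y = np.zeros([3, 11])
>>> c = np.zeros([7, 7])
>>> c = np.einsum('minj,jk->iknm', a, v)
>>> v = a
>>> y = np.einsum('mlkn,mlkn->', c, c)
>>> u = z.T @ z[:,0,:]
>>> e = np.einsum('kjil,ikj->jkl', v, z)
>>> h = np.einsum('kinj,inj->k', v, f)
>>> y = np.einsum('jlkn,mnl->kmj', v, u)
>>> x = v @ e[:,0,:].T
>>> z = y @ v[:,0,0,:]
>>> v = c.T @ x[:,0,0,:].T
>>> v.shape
(3, 3, 37, 3)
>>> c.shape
(11, 37, 3, 3)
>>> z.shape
(3, 11, 3)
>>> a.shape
(3, 11, 3, 3)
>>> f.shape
(11, 3, 3)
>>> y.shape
(3, 11, 3)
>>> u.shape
(11, 3, 11)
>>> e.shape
(11, 3, 3)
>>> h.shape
(3,)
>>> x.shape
(3, 11, 3, 11)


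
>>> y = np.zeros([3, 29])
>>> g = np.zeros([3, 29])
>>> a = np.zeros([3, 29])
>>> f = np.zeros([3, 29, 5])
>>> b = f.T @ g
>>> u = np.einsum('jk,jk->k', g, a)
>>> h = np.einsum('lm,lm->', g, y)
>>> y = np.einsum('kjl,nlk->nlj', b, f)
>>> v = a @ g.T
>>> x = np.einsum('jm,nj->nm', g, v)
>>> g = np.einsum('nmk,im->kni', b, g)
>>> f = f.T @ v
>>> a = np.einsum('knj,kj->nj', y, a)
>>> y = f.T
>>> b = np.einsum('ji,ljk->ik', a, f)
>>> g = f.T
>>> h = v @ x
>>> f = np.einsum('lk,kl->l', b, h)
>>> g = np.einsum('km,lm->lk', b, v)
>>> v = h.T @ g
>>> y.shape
(3, 29, 5)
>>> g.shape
(3, 29)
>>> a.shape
(29, 29)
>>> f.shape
(29,)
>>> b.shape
(29, 3)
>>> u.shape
(29,)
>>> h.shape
(3, 29)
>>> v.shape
(29, 29)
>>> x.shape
(3, 29)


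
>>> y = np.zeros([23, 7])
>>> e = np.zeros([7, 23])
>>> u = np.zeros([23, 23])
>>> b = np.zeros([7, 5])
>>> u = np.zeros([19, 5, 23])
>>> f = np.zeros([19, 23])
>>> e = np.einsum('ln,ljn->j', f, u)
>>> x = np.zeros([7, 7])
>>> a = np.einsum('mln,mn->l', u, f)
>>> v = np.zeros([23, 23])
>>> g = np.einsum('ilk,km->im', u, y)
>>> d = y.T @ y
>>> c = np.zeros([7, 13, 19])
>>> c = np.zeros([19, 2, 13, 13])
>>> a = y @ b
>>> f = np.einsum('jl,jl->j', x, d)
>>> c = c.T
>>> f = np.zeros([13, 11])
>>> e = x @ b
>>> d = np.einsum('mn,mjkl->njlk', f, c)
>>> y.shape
(23, 7)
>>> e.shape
(7, 5)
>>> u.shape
(19, 5, 23)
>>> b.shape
(7, 5)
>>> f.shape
(13, 11)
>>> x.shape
(7, 7)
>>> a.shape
(23, 5)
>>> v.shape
(23, 23)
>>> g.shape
(19, 7)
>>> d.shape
(11, 13, 19, 2)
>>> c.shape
(13, 13, 2, 19)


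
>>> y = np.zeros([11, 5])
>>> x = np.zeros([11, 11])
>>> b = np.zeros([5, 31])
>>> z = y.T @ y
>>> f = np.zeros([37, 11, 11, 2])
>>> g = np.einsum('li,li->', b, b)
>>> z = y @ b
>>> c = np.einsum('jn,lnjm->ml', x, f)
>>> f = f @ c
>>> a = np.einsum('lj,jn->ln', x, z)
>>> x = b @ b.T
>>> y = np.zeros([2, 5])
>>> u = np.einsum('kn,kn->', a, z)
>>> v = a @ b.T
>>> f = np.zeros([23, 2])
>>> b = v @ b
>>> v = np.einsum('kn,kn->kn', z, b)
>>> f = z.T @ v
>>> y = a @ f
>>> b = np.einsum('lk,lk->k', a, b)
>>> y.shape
(11, 31)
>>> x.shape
(5, 5)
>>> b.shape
(31,)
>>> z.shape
(11, 31)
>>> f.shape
(31, 31)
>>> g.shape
()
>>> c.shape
(2, 37)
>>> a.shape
(11, 31)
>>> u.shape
()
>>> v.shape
(11, 31)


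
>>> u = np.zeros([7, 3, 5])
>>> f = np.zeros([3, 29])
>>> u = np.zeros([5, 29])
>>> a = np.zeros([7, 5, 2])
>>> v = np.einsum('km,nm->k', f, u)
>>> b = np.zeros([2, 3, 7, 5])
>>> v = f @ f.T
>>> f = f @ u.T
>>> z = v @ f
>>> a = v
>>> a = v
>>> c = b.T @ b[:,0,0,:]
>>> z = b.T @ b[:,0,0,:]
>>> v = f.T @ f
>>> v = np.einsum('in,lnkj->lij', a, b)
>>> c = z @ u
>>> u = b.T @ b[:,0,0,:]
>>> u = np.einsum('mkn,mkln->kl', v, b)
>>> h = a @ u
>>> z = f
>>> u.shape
(3, 7)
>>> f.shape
(3, 5)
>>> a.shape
(3, 3)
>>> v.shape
(2, 3, 5)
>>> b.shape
(2, 3, 7, 5)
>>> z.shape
(3, 5)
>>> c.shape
(5, 7, 3, 29)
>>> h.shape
(3, 7)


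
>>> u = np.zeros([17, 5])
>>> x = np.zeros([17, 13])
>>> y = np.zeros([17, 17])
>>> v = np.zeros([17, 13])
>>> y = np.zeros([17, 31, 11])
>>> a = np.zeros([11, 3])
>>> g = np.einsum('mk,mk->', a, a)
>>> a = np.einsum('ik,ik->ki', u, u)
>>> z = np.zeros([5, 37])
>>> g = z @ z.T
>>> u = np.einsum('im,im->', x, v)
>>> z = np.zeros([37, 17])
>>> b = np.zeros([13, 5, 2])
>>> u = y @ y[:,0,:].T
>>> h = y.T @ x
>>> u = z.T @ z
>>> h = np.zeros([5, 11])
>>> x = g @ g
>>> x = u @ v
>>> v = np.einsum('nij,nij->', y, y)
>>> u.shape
(17, 17)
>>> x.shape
(17, 13)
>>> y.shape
(17, 31, 11)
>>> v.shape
()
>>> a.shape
(5, 17)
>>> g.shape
(5, 5)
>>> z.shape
(37, 17)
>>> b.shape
(13, 5, 2)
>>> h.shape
(5, 11)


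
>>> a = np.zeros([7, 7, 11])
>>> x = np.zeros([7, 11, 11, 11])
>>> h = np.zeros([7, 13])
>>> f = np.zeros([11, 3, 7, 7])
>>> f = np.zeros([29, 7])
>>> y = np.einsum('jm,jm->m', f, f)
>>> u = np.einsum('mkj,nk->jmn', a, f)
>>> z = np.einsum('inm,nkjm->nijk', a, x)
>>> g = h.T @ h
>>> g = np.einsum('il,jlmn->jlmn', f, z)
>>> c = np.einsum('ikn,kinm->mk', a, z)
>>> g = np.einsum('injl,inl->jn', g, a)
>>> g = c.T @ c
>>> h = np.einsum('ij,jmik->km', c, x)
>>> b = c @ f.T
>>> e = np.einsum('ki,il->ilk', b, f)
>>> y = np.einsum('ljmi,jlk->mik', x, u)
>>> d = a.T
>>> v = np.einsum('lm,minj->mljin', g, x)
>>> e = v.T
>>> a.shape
(7, 7, 11)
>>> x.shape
(7, 11, 11, 11)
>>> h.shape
(11, 11)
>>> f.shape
(29, 7)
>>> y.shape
(11, 11, 29)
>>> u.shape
(11, 7, 29)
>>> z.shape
(7, 7, 11, 11)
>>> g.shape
(7, 7)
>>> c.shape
(11, 7)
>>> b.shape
(11, 29)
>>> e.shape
(11, 11, 11, 7, 7)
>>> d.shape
(11, 7, 7)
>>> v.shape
(7, 7, 11, 11, 11)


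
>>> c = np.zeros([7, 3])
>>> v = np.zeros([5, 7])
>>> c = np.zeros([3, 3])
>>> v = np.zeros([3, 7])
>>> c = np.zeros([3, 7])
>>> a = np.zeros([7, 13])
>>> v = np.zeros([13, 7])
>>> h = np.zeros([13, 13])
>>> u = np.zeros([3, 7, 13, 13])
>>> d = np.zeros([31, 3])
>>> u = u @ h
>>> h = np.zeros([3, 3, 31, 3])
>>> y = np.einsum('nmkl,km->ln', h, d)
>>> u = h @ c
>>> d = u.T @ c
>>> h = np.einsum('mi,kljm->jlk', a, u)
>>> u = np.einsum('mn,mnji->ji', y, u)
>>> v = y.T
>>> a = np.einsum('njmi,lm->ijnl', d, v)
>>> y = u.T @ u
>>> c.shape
(3, 7)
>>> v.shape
(3, 3)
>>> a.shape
(7, 31, 7, 3)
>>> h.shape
(31, 3, 3)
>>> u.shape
(31, 7)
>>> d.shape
(7, 31, 3, 7)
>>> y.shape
(7, 7)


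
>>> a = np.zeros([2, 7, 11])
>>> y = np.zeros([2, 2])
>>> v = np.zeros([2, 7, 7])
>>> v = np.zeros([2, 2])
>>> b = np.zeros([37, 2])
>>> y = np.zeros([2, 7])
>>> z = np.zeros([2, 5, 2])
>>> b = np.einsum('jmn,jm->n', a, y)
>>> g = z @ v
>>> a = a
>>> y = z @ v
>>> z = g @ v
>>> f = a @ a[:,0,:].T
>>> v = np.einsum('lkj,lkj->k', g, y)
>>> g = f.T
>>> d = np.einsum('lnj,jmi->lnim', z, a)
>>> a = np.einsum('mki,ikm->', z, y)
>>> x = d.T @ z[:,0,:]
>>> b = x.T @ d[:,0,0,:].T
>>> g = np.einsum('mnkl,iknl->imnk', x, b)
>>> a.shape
()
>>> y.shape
(2, 5, 2)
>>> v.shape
(5,)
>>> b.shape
(2, 5, 11, 2)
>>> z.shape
(2, 5, 2)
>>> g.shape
(2, 7, 11, 5)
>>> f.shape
(2, 7, 2)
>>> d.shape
(2, 5, 11, 7)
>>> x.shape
(7, 11, 5, 2)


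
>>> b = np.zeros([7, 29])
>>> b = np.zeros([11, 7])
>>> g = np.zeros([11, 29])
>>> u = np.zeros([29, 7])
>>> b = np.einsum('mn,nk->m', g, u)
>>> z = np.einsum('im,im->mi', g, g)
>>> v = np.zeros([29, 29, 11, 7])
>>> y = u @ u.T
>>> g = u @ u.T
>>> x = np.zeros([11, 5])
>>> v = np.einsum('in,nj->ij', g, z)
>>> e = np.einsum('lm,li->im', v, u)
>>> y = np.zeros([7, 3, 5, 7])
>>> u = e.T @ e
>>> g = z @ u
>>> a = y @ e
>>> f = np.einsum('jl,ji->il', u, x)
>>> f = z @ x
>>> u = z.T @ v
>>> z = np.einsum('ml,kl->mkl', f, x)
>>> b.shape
(11,)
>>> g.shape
(29, 11)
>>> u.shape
(11, 11)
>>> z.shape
(29, 11, 5)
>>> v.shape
(29, 11)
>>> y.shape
(7, 3, 5, 7)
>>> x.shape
(11, 5)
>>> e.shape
(7, 11)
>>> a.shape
(7, 3, 5, 11)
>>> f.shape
(29, 5)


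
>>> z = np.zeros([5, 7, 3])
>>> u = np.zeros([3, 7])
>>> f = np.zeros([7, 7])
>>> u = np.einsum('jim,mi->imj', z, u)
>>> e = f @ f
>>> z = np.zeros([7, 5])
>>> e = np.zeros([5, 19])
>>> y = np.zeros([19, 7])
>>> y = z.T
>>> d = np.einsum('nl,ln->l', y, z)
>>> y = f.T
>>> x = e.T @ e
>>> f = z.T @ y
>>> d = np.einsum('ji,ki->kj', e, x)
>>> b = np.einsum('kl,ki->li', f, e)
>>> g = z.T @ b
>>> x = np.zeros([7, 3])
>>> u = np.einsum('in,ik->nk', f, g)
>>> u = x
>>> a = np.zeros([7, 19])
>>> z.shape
(7, 5)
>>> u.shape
(7, 3)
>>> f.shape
(5, 7)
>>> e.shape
(5, 19)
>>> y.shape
(7, 7)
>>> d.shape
(19, 5)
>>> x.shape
(7, 3)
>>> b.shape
(7, 19)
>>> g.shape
(5, 19)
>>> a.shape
(7, 19)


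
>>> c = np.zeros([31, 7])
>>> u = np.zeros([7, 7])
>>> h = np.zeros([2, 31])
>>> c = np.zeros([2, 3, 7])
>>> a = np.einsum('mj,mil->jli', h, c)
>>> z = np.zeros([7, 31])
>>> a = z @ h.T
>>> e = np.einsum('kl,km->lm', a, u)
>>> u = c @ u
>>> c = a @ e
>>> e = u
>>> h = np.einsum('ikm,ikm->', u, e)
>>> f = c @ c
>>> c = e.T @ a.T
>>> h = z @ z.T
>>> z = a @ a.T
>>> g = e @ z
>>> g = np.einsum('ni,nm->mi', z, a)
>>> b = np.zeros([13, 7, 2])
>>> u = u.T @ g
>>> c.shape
(7, 3, 7)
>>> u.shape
(7, 3, 7)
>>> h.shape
(7, 7)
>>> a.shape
(7, 2)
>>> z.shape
(7, 7)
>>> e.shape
(2, 3, 7)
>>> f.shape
(7, 7)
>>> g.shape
(2, 7)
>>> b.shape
(13, 7, 2)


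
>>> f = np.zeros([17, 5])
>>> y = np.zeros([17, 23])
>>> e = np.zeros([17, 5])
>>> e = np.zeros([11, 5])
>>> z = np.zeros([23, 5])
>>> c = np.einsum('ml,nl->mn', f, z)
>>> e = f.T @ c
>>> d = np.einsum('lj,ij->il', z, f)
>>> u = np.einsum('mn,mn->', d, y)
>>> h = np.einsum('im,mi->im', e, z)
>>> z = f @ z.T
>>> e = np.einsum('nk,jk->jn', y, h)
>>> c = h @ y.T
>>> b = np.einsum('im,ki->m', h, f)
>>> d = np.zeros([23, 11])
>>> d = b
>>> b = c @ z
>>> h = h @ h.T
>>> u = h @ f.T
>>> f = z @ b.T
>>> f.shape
(17, 5)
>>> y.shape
(17, 23)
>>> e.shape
(5, 17)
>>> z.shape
(17, 23)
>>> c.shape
(5, 17)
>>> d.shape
(23,)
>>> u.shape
(5, 17)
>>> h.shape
(5, 5)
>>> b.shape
(5, 23)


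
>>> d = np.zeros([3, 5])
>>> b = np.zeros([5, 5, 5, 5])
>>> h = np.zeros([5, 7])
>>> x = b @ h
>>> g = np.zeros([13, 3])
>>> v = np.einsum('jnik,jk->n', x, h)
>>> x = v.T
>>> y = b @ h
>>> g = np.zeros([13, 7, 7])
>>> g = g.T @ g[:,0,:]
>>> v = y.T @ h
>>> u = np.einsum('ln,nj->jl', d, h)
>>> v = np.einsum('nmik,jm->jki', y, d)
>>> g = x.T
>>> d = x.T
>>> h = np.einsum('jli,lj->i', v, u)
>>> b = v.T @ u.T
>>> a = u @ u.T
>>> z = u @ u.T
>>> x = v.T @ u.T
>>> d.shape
(5,)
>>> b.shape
(5, 7, 7)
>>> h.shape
(5,)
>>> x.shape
(5, 7, 7)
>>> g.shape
(5,)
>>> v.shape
(3, 7, 5)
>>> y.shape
(5, 5, 5, 7)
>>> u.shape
(7, 3)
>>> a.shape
(7, 7)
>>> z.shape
(7, 7)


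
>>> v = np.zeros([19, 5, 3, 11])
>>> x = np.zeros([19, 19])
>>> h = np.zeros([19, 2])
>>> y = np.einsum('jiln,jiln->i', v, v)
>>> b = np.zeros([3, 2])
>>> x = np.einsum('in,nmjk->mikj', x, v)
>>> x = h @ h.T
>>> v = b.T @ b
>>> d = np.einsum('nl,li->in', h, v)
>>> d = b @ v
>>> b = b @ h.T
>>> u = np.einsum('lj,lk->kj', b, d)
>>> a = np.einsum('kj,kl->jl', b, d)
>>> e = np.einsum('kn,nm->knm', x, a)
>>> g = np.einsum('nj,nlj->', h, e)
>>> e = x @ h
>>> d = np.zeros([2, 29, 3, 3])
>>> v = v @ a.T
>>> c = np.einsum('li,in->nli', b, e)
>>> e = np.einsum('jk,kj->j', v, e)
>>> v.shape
(2, 19)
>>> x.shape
(19, 19)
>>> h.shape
(19, 2)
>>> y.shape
(5,)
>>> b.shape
(3, 19)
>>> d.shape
(2, 29, 3, 3)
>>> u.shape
(2, 19)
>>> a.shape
(19, 2)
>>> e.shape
(2,)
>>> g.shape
()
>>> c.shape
(2, 3, 19)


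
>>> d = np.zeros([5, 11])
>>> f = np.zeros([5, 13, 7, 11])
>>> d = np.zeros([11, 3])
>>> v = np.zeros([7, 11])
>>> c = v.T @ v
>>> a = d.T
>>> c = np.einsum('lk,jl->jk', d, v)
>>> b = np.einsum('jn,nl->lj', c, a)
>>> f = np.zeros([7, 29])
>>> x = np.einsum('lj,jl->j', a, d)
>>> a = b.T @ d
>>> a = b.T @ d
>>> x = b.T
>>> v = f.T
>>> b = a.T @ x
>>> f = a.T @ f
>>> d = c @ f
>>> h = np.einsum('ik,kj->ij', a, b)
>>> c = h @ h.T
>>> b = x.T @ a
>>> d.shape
(7, 29)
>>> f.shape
(3, 29)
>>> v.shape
(29, 7)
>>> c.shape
(7, 7)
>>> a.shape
(7, 3)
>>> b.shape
(11, 3)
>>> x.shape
(7, 11)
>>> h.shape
(7, 11)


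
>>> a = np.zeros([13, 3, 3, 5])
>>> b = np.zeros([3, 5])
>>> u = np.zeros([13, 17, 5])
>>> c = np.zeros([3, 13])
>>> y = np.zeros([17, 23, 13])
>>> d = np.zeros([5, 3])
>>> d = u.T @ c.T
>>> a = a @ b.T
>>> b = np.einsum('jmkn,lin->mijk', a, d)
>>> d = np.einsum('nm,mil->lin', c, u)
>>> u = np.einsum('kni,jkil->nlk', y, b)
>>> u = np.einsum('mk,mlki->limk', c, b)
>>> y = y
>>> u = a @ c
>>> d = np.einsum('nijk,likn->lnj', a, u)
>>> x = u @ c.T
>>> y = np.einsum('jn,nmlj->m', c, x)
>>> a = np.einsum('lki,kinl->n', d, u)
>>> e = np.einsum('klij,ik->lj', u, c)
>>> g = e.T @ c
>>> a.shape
(3,)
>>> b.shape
(3, 17, 13, 3)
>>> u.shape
(13, 3, 3, 13)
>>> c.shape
(3, 13)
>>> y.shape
(3,)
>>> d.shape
(13, 13, 3)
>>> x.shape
(13, 3, 3, 3)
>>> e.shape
(3, 13)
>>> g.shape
(13, 13)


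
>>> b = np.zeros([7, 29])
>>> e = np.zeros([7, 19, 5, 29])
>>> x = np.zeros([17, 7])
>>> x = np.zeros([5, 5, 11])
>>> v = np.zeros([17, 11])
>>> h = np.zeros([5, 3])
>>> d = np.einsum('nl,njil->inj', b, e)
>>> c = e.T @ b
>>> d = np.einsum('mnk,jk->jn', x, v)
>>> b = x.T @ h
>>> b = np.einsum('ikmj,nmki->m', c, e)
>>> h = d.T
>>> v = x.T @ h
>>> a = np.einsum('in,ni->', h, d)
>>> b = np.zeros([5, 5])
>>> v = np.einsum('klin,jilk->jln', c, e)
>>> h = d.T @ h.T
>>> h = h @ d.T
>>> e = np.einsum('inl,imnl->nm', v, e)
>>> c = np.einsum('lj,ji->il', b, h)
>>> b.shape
(5, 5)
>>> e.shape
(5, 19)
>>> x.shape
(5, 5, 11)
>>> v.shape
(7, 5, 29)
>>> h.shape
(5, 17)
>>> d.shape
(17, 5)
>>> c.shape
(17, 5)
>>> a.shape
()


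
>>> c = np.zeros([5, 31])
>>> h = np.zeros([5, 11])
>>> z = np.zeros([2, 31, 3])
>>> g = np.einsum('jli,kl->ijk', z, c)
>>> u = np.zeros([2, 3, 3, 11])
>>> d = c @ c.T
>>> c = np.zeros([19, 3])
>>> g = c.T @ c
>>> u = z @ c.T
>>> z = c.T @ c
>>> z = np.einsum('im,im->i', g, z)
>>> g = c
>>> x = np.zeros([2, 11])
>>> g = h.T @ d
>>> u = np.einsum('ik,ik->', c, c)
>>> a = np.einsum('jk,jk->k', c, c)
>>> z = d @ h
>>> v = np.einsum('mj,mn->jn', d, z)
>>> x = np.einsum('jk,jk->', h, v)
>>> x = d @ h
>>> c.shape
(19, 3)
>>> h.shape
(5, 11)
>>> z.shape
(5, 11)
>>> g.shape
(11, 5)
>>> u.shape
()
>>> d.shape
(5, 5)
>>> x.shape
(5, 11)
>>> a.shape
(3,)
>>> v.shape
(5, 11)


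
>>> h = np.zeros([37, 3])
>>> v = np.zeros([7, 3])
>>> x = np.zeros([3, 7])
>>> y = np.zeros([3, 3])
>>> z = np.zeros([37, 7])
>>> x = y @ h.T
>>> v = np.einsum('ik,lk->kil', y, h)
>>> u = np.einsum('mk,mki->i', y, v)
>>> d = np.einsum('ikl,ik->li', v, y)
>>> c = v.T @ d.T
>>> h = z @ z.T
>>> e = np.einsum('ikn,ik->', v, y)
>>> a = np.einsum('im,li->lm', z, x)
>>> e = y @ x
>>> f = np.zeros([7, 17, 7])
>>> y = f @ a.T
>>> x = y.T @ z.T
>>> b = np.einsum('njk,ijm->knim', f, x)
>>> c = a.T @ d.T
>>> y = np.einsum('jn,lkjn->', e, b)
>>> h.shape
(37, 37)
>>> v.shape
(3, 3, 37)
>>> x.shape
(3, 17, 37)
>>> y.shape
()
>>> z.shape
(37, 7)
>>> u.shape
(37,)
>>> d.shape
(37, 3)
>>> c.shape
(7, 37)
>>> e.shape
(3, 37)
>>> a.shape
(3, 7)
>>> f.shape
(7, 17, 7)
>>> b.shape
(7, 7, 3, 37)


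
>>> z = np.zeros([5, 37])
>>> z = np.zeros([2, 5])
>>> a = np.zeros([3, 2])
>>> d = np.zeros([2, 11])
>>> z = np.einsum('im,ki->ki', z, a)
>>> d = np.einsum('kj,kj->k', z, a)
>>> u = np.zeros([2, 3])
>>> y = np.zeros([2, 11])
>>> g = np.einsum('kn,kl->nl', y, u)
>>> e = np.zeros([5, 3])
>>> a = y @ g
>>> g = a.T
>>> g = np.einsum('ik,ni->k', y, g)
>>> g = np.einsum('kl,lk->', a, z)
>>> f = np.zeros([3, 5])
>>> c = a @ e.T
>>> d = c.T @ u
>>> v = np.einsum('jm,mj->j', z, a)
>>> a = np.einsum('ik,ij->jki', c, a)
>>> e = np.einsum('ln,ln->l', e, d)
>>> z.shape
(3, 2)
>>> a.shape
(3, 5, 2)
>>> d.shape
(5, 3)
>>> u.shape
(2, 3)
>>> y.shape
(2, 11)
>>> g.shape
()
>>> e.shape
(5,)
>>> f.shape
(3, 5)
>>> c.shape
(2, 5)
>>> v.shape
(3,)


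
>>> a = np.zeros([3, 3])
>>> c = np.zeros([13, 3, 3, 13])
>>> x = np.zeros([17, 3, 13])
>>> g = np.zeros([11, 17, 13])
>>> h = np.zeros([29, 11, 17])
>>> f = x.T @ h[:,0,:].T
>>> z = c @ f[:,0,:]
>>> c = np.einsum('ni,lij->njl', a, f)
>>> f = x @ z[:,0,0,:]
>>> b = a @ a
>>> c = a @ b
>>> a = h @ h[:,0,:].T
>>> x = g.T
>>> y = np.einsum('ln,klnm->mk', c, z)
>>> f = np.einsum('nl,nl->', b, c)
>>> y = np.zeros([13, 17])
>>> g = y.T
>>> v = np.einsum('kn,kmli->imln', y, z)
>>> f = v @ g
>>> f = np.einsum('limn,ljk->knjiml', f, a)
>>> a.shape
(29, 11, 29)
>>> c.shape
(3, 3)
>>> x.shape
(13, 17, 11)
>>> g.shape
(17, 13)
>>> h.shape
(29, 11, 17)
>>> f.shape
(29, 13, 11, 3, 3, 29)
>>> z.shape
(13, 3, 3, 29)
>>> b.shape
(3, 3)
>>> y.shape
(13, 17)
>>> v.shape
(29, 3, 3, 17)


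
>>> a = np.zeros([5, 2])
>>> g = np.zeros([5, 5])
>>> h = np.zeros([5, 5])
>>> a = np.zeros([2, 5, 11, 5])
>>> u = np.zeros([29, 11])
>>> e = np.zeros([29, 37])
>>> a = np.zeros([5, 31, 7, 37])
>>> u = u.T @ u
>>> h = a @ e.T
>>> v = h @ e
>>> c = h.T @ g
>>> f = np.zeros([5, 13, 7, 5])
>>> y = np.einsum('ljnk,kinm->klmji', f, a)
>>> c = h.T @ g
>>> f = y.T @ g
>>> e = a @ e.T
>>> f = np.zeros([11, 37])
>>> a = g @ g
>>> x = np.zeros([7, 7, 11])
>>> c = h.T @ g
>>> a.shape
(5, 5)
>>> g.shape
(5, 5)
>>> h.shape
(5, 31, 7, 29)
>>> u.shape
(11, 11)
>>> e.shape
(5, 31, 7, 29)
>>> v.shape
(5, 31, 7, 37)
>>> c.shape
(29, 7, 31, 5)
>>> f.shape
(11, 37)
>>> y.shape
(5, 5, 37, 13, 31)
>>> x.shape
(7, 7, 11)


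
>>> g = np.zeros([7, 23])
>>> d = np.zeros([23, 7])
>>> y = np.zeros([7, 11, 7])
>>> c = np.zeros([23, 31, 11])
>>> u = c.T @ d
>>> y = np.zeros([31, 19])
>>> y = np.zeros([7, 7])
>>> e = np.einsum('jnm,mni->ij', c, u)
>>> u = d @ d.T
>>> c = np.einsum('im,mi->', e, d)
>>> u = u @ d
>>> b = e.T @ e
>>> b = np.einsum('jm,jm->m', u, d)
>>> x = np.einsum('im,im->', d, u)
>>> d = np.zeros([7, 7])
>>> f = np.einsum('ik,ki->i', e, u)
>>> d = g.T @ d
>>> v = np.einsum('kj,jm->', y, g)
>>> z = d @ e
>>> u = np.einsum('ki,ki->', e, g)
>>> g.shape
(7, 23)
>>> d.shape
(23, 7)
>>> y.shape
(7, 7)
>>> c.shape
()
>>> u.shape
()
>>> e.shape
(7, 23)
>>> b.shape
(7,)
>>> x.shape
()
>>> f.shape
(7,)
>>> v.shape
()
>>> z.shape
(23, 23)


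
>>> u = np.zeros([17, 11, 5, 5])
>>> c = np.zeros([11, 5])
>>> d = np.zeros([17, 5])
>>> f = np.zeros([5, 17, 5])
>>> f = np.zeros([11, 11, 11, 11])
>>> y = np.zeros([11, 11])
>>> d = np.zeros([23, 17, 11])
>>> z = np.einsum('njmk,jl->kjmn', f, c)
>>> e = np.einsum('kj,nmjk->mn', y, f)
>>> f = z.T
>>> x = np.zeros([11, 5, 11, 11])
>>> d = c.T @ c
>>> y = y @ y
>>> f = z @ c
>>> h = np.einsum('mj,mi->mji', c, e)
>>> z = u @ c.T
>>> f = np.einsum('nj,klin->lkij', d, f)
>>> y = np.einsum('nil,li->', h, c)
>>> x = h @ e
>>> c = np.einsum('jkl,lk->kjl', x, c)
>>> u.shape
(17, 11, 5, 5)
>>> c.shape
(5, 11, 11)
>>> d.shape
(5, 5)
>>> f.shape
(11, 11, 11, 5)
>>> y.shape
()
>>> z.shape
(17, 11, 5, 11)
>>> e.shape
(11, 11)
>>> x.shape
(11, 5, 11)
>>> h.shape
(11, 5, 11)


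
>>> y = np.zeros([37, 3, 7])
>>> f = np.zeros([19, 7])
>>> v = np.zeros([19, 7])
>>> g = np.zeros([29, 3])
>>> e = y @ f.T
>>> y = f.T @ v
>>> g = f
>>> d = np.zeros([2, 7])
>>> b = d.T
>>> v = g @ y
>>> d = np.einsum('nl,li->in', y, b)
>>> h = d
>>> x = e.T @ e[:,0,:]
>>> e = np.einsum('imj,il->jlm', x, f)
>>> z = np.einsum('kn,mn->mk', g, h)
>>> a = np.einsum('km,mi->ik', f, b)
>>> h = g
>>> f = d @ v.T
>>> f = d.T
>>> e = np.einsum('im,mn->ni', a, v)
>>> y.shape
(7, 7)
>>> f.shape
(7, 2)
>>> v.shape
(19, 7)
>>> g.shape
(19, 7)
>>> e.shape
(7, 2)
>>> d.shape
(2, 7)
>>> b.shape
(7, 2)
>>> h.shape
(19, 7)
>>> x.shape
(19, 3, 19)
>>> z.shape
(2, 19)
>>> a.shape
(2, 19)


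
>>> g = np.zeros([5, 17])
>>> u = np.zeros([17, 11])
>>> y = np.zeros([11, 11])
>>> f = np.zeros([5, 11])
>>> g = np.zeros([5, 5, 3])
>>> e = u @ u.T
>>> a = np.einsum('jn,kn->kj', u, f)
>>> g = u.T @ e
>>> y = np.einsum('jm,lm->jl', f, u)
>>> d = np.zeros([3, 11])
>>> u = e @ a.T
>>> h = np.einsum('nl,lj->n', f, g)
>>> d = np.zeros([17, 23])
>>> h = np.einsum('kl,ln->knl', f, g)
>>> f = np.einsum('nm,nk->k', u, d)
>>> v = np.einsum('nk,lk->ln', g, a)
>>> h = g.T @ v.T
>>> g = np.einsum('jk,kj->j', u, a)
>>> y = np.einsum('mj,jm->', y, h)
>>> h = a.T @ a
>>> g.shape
(17,)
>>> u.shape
(17, 5)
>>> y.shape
()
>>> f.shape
(23,)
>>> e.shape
(17, 17)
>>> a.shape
(5, 17)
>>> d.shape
(17, 23)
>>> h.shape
(17, 17)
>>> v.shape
(5, 11)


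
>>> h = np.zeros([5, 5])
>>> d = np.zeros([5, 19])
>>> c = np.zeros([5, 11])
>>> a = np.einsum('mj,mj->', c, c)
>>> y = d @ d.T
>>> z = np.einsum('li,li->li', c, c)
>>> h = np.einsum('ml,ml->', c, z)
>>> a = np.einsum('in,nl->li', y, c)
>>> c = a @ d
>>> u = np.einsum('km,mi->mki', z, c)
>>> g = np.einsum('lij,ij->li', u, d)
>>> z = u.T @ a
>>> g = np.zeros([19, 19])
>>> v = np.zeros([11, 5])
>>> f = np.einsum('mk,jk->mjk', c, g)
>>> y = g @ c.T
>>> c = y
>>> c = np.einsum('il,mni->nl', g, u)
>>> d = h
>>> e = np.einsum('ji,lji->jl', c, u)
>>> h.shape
()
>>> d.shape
()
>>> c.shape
(5, 19)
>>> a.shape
(11, 5)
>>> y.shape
(19, 11)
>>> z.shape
(19, 5, 5)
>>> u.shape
(11, 5, 19)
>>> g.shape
(19, 19)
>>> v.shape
(11, 5)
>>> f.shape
(11, 19, 19)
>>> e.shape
(5, 11)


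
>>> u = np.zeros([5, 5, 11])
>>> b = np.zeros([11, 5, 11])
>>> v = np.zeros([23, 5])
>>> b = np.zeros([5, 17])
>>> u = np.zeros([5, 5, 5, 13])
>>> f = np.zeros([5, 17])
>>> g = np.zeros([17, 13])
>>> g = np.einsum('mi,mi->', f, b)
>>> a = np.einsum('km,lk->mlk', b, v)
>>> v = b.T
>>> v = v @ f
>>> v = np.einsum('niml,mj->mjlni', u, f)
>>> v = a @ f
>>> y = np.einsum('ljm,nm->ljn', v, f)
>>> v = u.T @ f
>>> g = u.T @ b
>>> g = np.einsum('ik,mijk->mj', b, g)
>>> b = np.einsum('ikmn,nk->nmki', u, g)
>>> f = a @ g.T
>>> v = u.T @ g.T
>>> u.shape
(5, 5, 5, 13)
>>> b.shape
(13, 5, 5, 5)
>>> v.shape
(13, 5, 5, 13)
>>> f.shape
(17, 23, 13)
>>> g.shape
(13, 5)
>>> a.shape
(17, 23, 5)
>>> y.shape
(17, 23, 5)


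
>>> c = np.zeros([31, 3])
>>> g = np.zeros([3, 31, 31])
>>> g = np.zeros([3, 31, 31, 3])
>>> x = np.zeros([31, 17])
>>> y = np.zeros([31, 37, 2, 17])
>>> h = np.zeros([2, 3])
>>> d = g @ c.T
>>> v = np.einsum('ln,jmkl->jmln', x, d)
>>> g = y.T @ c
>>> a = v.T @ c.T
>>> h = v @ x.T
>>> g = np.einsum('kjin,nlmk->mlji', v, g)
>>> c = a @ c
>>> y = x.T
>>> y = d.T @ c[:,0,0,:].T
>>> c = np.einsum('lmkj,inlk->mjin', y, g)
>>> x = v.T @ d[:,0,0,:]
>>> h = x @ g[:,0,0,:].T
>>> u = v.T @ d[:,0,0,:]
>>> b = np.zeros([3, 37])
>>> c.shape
(31, 17, 37, 2)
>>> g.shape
(37, 2, 31, 31)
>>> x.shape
(17, 31, 31, 31)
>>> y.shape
(31, 31, 31, 17)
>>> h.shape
(17, 31, 31, 37)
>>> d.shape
(3, 31, 31, 31)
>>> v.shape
(3, 31, 31, 17)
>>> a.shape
(17, 31, 31, 31)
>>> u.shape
(17, 31, 31, 31)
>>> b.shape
(3, 37)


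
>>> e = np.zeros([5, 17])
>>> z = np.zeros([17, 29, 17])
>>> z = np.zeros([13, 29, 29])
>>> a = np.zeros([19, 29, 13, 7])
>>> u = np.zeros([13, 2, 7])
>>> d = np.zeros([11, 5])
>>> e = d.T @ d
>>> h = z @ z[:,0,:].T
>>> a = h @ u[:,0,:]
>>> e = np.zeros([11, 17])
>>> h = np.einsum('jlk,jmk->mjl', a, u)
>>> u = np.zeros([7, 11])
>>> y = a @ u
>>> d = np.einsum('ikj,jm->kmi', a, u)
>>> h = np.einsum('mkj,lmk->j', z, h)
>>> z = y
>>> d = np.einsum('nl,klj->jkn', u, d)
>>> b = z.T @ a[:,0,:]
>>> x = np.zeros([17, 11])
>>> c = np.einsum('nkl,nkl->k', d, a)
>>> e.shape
(11, 17)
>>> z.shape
(13, 29, 11)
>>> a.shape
(13, 29, 7)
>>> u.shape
(7, 11)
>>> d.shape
(13, 29, 7)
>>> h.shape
(29,)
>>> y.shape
(13, 29, 11)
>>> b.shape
(11, 29, 7)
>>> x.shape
(17, 11)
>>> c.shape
(29,)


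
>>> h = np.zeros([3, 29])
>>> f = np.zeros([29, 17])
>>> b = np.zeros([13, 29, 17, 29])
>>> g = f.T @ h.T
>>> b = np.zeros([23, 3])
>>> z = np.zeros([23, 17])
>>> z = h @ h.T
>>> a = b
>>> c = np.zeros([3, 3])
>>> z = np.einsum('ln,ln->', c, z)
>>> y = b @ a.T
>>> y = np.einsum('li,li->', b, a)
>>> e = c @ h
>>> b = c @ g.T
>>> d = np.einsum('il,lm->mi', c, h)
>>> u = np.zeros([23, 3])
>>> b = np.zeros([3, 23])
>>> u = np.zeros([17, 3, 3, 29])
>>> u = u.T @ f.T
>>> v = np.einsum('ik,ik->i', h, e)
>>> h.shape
(3, 29)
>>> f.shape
(29, 17)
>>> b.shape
(3, 23)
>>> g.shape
(17, 3)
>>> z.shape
()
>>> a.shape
(23, 3)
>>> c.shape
(3, 3)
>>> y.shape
()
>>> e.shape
(3, 29)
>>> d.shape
(29, 3)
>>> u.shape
(29, 3, 3, 29)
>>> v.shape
(3,)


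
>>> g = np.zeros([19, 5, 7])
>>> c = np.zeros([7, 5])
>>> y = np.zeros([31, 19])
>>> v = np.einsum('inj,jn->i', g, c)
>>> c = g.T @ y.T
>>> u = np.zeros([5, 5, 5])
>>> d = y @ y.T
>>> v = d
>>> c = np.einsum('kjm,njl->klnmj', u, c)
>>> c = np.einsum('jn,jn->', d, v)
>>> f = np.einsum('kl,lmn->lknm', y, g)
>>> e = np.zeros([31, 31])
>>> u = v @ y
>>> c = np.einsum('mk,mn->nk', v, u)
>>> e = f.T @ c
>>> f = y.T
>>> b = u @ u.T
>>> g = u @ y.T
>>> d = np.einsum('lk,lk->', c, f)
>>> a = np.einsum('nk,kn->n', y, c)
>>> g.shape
(31, 31)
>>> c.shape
(19, 31)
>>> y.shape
(31, 19)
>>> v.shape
(31, 31)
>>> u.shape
(31, 19)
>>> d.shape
()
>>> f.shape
(19, 31)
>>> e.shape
(5, 7, 31, 31)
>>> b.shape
(31, 31)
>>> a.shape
(31,)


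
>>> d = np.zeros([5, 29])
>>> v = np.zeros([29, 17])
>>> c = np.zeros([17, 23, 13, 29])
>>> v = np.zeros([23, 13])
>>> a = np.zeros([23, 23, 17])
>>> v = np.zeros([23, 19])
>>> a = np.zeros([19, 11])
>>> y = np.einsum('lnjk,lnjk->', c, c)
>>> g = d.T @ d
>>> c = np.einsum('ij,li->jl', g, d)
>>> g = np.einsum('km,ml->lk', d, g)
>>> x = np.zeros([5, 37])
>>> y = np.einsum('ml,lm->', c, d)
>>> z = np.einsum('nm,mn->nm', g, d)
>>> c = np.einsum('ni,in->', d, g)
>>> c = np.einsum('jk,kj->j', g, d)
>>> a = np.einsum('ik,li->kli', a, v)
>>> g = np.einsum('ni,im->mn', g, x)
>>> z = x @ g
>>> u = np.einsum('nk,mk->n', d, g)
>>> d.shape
(5, 29)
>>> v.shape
(23, 19)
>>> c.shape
(29,)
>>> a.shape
(11, 23, 19)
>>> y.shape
()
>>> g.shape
(37, 29)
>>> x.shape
(5, 37)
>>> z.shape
(5, 29)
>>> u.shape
(5,)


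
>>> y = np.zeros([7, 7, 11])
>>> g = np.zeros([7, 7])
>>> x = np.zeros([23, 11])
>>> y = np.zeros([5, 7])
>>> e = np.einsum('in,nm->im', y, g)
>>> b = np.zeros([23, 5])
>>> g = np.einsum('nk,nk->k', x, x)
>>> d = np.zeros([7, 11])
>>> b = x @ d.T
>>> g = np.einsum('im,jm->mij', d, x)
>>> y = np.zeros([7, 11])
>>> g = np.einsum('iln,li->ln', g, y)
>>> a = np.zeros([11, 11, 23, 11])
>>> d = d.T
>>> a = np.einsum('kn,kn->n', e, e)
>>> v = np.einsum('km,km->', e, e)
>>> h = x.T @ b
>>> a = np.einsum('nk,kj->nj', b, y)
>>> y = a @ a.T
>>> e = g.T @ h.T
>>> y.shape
(23, 23)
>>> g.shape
(7, 23)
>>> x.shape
(23, 11)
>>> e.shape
(23, 11)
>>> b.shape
(23, 7)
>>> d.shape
(11, 7)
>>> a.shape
(23, 11)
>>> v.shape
()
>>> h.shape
(11, 7)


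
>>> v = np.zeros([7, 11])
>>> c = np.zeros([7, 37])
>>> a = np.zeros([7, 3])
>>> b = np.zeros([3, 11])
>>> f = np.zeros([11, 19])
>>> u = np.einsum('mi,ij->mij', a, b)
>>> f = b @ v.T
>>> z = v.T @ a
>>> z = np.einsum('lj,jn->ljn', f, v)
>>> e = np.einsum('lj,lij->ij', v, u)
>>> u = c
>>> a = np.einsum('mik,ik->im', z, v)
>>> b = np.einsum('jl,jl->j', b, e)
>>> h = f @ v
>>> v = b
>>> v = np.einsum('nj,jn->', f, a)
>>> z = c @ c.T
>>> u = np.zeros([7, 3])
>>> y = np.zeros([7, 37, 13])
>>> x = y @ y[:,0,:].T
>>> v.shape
()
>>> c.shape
(7, 37)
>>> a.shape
(7, 3)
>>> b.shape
(3,)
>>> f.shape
(3, 7)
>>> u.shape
(7, 3)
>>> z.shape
(7, 7)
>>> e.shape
(3, 11)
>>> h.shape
(3, 11)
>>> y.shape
(7, 37, 13)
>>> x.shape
(7, 37, 7)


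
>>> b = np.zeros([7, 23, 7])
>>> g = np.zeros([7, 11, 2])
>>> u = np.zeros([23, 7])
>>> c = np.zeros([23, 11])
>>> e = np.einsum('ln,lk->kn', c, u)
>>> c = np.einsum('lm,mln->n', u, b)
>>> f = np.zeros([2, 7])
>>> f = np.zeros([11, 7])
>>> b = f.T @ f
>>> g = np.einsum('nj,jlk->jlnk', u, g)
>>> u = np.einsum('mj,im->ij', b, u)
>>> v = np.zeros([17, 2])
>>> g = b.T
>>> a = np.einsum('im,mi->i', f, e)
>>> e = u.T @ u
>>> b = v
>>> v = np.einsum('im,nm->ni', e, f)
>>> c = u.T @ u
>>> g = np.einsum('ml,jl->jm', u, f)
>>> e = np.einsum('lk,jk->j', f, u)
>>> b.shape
(17, 2)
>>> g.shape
(11, 23)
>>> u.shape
(23, 7)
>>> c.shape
(7, 7)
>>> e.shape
(23,)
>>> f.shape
(11, 7)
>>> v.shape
(11, 7)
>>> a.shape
(11,)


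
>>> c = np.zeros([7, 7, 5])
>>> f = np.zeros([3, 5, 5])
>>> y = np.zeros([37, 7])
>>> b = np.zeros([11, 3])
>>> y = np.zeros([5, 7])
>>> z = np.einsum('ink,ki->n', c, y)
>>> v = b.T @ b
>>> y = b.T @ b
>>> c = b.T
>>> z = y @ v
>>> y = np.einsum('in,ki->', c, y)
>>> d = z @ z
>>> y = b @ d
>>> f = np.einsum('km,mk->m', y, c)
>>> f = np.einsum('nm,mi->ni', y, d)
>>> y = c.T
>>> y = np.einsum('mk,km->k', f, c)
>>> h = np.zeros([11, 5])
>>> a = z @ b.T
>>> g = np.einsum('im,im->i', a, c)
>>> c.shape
(3, 11)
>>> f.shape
(11, 3)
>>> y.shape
(3,)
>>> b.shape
(11, 3)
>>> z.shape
(3, 3)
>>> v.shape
(3, 3)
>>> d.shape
(3, 3)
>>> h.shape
(11, 5)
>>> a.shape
(3, 11)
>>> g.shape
(3,)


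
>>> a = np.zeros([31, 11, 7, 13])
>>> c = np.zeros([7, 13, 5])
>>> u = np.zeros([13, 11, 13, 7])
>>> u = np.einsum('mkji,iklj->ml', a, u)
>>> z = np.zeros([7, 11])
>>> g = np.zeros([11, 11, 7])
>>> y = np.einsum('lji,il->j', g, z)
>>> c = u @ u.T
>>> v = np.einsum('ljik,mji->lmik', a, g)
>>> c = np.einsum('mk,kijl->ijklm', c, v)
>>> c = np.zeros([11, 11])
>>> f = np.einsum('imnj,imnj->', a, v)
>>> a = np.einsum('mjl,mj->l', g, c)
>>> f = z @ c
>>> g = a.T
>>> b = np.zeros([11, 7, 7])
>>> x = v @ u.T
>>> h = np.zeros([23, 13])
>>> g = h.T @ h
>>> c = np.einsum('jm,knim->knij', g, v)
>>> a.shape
(7,)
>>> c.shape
(31, 11, 7, 13)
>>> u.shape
(31, 13)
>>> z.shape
(7, 11)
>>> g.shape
(13, 13)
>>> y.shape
(11,)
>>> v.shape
(31, 11, 7, 13)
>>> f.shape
(7, 11)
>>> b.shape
(11, 7, 7)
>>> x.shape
(31, 11, 7, 31)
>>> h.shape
(23, 13)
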